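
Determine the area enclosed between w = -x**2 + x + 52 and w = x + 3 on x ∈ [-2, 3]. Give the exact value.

On [-2, 3], (-x**2 + x + 52) - (x + 3) = -x**2 + 49 is ≥ 0 throughout, so the area is a single integral of |-x**2 + 49|.
∫[-2,3] (-x**2 + 49) dx = 700/3.

700/3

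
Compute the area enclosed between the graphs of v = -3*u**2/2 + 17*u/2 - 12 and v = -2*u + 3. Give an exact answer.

Set the curves equal: -3*u**2/2 + 17*u/2 - 12 = -2*u + 3, so -3*u**2/2 + 21*u/2 - 15 = 0, which factors as -3*(u - 5)*(u - 2)/2 = 0. The curves meet at u = 2, 5.
On [2, 5], v = -3*u**2/2 + 17*u/2 - 12 is on top; that piece has area ∫[2,5] (-3*u**2/2 + 21*u/2 - 15) du = 27/4.

27/4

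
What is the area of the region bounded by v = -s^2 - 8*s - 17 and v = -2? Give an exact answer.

4/3

Set the curves equal: -s^2 - 8*s - 17 = -2, so -s^2 - 8*s - 15 = 0, which factors as -(s + 3)*(s + 5) = 0. The curves meet at s = -5, -3.
On [-5, -3], v = -s^2 - 8*s - 17 is on top; that piece has area ∫[-5,-3] (-s^2 - 8*s - 15) ds = 4/3.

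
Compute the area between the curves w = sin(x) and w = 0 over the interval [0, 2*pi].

The difference (sin(x)) - (0) = sin(x) changes sign at x = pi inside [0, 2*pi], so split the integral there.
∫[0,pi] (sin(x)) dx = 2.
∫[pi,2*pi] (sin(x)) dx = -2; the area of that piece is 2.
Total area = 2 + 2 = 4.

4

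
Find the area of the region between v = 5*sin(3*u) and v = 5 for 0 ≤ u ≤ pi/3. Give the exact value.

On [0, pi/3], (5*sin(3*u)) - (5) = 5*sin(3*u) - 5 is ≤ 0 throughout, so the area is a single integral of |5*sin(3*u) - 5|.
∫[0,pi/3] (5*sin(3*u) - 5) du = 10/3 - 5*pi/3; the area of that piece is -10/3 + 5*pi/3.

-10/3 + 5*pi/3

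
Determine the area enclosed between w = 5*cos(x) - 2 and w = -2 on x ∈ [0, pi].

10

The difference (5*cos(x) - 2) - (-2) = 5*cos(x) changes sign at x = pi/2 inside [0, pi], so split the integral there.
∫[0,pi/2] (5*cos(x)) dx = 5.
∫[pi/2,pi] (5*cos(x)) dx = -5; the area of that piece is 5.
Total area = 5 + 5 = 10.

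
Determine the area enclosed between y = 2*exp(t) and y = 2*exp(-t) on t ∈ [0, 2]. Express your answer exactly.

On [0, 2], (2*exp(t)) - (2*exp(-t)) = 2*exp(t) - 2*exp(-t) is ≥ 0 throughout, so the area is a single integral of |2*exp(t) - 2*exp(-t)|.
∫[0,2] (2*exp(t) - 2*exp(-t)) dt = -4 + 2*exp(-2) + 2*exp(2).

-4 + 2*exp(-2) + 2*exp(2)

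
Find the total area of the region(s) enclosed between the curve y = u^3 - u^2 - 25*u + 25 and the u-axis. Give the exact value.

1012/3

The curve meets the u-axis where u^3 - u^2 - 25*u + 25 = 0, i.e. (u - 5)*(u - 1)*(u + 5) = 0, at u = -5, 1, 5.
On [-5, 1] the curve lies above the axis; ∫[-5,1] (u^3 - u^2 - 25*u + 25) du = 252, giving area 252.
On [1, 5] the curve lies below the axis; ∫[1,5] (u^3 - u^2 - 25*u + 25) du = -256/3, giving area 256/3.
Total area = 252 + 256/3 = 1012/3.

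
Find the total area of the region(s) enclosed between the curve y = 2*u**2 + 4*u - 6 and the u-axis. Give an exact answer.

64/3

The curve meets the u-axis where 2*u**2 + 4*u - 6 = 0, i.e. 2*(u - 1)*(u + 3) = 0, at u = -3, 1.
On [-3, 1] the curve lies below the axis; ∫[-3,1] (2*u**2 + 4*u - 6) du = -64/3, giving area 64/3.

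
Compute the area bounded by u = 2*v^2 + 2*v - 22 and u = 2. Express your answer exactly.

343/3

Both boundary curves give u as a function of v, so integrate with respect to v. Setting them equal: 2*v^2 + 2*v - 24 = 0, i.e. 2*(v - 3)*(v + 4) = 0, so they meet at v = -4, 3.
For v in [-4, 3], u = 2*v^2 + 2*v - 22 is on the left; area = ∫[-4,3] (-(2*v^2 + 2*v - 24)) dv = 343/3.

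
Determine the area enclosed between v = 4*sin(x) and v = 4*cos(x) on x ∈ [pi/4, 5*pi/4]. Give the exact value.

On [pi/4, 5*pi/4], (4*sin(x)) - (4*cos(x)) = 4*sin(x) - 4*cos(x) is ≥ 0 throughout, so the area is a single integral of |4*sin(x) - 4*cos(x)|.
∫[pi/4,5*pi/4] (4*sin(x) - 4*cos(x)) dx = 8*sqrt(2).

8*sqrt(2)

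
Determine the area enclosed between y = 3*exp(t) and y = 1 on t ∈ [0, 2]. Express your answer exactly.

-5 + 3*exp(2)

On [0, 2], (3*exp(t)) - (1) = 3*exp(t) - 1 is ≥ 0 throughout, so the area is a single integral of |3*exp(t) - 1|.
∫[0,2] (3*exp(t) - 1) dt = -5 + 3*exp(2).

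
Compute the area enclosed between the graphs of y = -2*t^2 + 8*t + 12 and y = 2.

Set the curves equal: -2*t^2 + 8*t + 12 = 2, so -2*t^2 + 8*t + 10 = 0, which factors as -2*(t - 5)*(t + 1) = 0. The curves meet at t = -1, 5.
On [-1, 5], y = -2*t^2 + 8*t + 12 is on top; that piece has area ∫[-1,5] (-2*t^2 + 8*t + 10) dt = 72.

72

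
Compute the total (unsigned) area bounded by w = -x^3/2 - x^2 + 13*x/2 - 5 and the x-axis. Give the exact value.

1741/24

The curve meets the x-axis where -x^3/2 - x^2 + 13*x/2 - 5 = 0, i.e. -(x - 2)*(x - 1)*(x + 5)/2 = 0, at x = -5, 1, 2.
On [-5, 1] the curve lies below the axis; ∫[-5,1] (-x^3/2 - x^2 + 13*x/2 - 5) dx = -72, giving area 72.
On [1, 2] the curve lies above the axis; ∫[1,2] (-x^3/2 - x^2 + 13*x/2 - 5) dx = 13/24, giving area 13/24.
Total area = 72 + 13/24 = 1741/24.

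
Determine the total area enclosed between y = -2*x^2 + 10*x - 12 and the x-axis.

The curve meets the x-axis where -2*x^2 + 10*x - 12 = 0, i.e. -2*(x - 3)*(x - 2) = 0, at x = 2, 3.
On [2, 3] the curve lies above the axis; ∫[2,3] (-2*x^2 + 10*x - 12) dx = 1/3, giving area 1/3.

1/3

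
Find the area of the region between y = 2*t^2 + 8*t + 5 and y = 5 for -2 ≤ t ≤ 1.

The difference (2*t^2 + 8*t + 5) - (5) = 2*t^2 + 8*t changes sign at t = 0 inside [-2, 1], so split the integral there.
∫[-2,0] (2*t^2 + 8*t) dt = -32/3; the area of that piece is 32/3.
∫[0,1] (2*t^2 + 8*t) dt = 14/3.
Total area = 32/3 + 14/3 = 46/3.

46/3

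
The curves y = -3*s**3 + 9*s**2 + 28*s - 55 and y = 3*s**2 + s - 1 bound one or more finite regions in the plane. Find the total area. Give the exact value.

Set the curves equal: -3*s**3 + 9*s**2 + 28*s - 55 = 3*s**2 + s - 1, so -3*s**3 + 6*s**2 + 27*s - 54 = 0, which factors as -3*(s - 3)*(s - 2)*(s + 3) = 0. The curves meet at s = -3, 2, 3.
On [-3, 2], y = 3*s**2 + s - 1 is on top; that piece has area ∫[-3,2] (-(-3*s**3 + 6*s**2 + 27*s - 54)) ds = 875/4.
On [2, 3], y = -3*s**3 + 9*s**2 + 28*s - 55 is on top; that piece has area ∫[2,3] (-3*s**3 + 6*s**2 + 27*s - 54) ds = 11/4.
Total enclosed area = 875/4 + 11/4 = 443/2.

443/2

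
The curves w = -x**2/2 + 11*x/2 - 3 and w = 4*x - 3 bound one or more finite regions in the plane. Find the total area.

9/4

Set the curves equal: -x**2/2 + 11*x/2 - 3 = 4*x - 3, so -x**2/2 + 3*x/2 = 0, which factors as -x*(x - 3)/2 = 0. The curves meet at x = 0, 3.
On [0, 3], w = -x**2/2 + 11*x/2 - 3 is on top; that piece has area ∫[0,3] (-x**2/2 + 3*x/2) dx = 9/4.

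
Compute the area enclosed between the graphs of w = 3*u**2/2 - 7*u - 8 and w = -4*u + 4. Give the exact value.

Set the curves equal: 3*u**2/2 - 7*u - 8 = -4*u + 4, so 3*u**2/2 - 3*u - 12 = 0, which factors as 3*(u - 4)*(u + 2)/2 = 0. The curves meet at u = -2, 4.
On [-2, 4], w = -4*u + 4 is on top; that piece has area ∫[-2,4] (-(3*u**2/2 - 3*u - 12)) du = 54.

54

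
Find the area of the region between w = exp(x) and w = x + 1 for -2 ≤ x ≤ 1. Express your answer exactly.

-3/2 - exp(-2) + exp(1)

On [-2, 1], (exp(x)) - (x + 1) = -x + exp(x) - 1 is ≥ 0 throughout, so the area is a single integral of |-x + exp(x) - 1|.
∫[-2,1] (-x + exp(x) - 1) dx = -3/2 - exp(-2) + exp(1).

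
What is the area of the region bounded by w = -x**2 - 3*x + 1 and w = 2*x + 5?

Set the curves equal: -x**2 - 3*x + 1 = 2*x + 5, so -x**2 - 5*x - 4 = 0, which factors as -(x + 1)*(x + 4) = 0. The curves meet at x = -4, -1.
On [-4, -1], w = -x**2 - 3*x + 1 is on top; that piece has area ∫[-4,-1] (-x**2 - 5*x - 4) dx = 9/2.

9/2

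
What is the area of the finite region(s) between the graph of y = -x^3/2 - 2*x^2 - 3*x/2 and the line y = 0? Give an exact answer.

The curve meets the x-axis where -x^3/2 - 2*x^2 - 3*x/2 = 0, i.e. -x*(x + 1)*(x + 3)/2 = 0, at x = -3, -1, 0.
On [-3, -1] the curve lies below the axis; ∫[-3,-1] (-x^3/2 - 2*x^2 - 3*x/2) dx = -4/3, giving area 4/3.
On [-1, 0] the curve lies above the axis; ∫[-1,0] (-x^3/2 - 2*x^2 - 3*x/2) dx = 5/24, giving area 5/24.
Total area = 4/3 + 5/24 = 37/24.

37/24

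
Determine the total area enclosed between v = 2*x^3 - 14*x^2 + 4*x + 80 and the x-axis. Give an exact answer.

The curve meets the x-axis where 2*x^3 - 14*x^2 + 4*x + 80 = 0, i.e. 2*(x - 5)*(x - 4)*(x + 2) = 0, at x = -2, 4, 5.
On [-2, 4] the curve lies above the axis; ∫[-2,4] (2*x^3 - 14*x^2 + 4*x + 80) dx = 288, giving area 288.
On [4, 5] the curve lies below the axis; ∫[4,5] (2*x^3 - 14*x^2 + 4*x + 80) dx = -13/6, giving area 13/6.
Total area = 288 + 13/6 = 1741/6.

1741/6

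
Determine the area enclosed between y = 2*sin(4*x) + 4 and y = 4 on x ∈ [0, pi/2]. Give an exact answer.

2

The difference (2*sin(4*x) + 4) - (4) = 2*sin(4*x) changes sign at x = pi/4 inside [0, pi/2], so split the integral there.
∫[0,pi/4] (2*sin(4*x)) dx = 1.
∫[pi/4,pi/2] (2*sin(4*x)) dx = -1; the area of that piece is 1.
Total area = 1 + 1 = 2.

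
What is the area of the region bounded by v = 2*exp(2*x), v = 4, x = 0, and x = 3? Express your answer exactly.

The difference (2*exp(2*x)) - (4) = 2*exp(2*x) - 4 changes sign at x = log(2)/2 inside [0, 3], so split the integral there.
∫[0,log(2)/2] (2*exp(2*x) - 4) dx = 1 - log(4); the area of that piece is -1 + log(4).
∫[log(2)/2,3] (2*exp(2*x) - 4) dx = -14 + 2*log(2) + exp(6).
Total area = (-1 + log(4)) + (-14 + 2*log(2) + exp(6)) = -15 + 4*log(2) + exp(6).

-15 + 4*log(2) + exp(6)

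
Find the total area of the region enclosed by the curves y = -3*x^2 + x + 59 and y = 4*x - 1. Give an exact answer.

Set the curves equal: -3*x^2 + x + 59 = 4*x - 1, so -3*x^2 - 3*x + 60 = 0, which factors as -3*(x - 4)*(x + 5) = 0. The curves meet at x = -5, 4.
On [-5, 4], y = -3*x^2 + x + 59 is on top; that piece has area ∫[-5,4] (-3*x^2 - 3*x + 60) dx = 729/2.

729/2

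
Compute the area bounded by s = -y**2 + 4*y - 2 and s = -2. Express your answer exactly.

32/3

Both boundary curves give s as a function of y, so integrate with respect to y. Setting them equal: -y**2 + 4*y = 0, i.e. -y*(y - 4) = 0, so they meet at y = 0, 4.
For y in [0, 4], s = -y**2 + 4*y - 2 is on the right; area = ∫[0,4] (-y**2 + 4*y) dy = 32/3.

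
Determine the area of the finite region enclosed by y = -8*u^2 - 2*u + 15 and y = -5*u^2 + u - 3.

Set the curves equal: -8*u^2 - 2*u + 15 = -5*u^2 + u - 3, so -3*u^2 - 3*u + 18 = 0, which factors as -3*(u - 2)*(u + 3) = 0. The curves meet at u = -3, 2.
On [-3, 2], y = -8*u^2 - 2*u + 15 is on top; that piece has area ∫[-3,2] (-3*u^2 - 3*u + 18) du = 125/2.

125/2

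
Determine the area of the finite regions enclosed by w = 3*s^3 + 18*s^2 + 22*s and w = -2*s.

24

Set the curves equal: 3*s^3 + 18*s^2 + 22*s = -2*s, so 3*s^3 + 18*s^2 + 24*s = 0, which factors as 3*s*(s + 2)*(s + 4) = 0. The curves meet at s = -4, -2, 0.
On [-4, -2], w = 3*s^3 + 18*s^2 + 22*s is on top; that piece has area ∫[-4,-2] (3*s^3 + 18*s^2 + 24*s) ds = 12.
On [-2, 0], w = -2*s is on top; that piece has area ∫[-2,0] (-(3*s^3 + 18*s^2 + 24*s)) ds = 12.
Total enclosed area = 12 + 12 = 24.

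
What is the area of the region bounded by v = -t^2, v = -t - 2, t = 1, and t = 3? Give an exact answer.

3

The difference (-t^2) - (-t - 2) = -t^2 + t + 2 changes sign at t = 2 inside [1, 3], so split the integral there.
∫[1,2] (-t^2 + t + 2) dt = 7/6.
∫[2,3] (-t^2 + t + 2) dt = -11/6; the area of that piece is 11/6.
Total area = 7/6 + 11/6 = 3.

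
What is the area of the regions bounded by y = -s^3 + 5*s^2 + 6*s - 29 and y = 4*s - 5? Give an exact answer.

443/6

Set the curves equal: -s^3 + 5*s^2 + 6*s - 29 = 4*s - 5, so -s^3 + 5*s^2 + 2*s - 24 = 0, which factors as -(s - 4)*(s - 3)*(s + 2) = 0. The curves meet at s = -2, 3, 4.
On [-2, 3], y = 4*s - 5 is on top; that piece has area ∫[-2,3] (-(-s^3 + 5*s^2 + 2*s - 24)) ds = 875/12.
On [3, 4], y = -s^3 + 5*s^2 + 6*s - 29 is on top; that piece has area ∫[3,4] (-s^3 + 5*s^2 + 2*s - 24) ds = 11/12.
Total enclosed area = 875/12 + 11/12 = 443/6.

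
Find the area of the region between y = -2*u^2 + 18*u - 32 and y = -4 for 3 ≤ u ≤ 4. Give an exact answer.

31/3

On [3, 4], (-2*u^2 + 18*u - 32) - (-4) = -2*u^2 + 18*u - 28 is ≥ 0 throughout, so the area is a single integral of |-2*u^2 + 18*u - 28|.
∫[3,4] (-2*u^2 + 18*u - 28) du = 31/3.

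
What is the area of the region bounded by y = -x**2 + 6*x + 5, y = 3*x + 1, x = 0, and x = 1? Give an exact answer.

On [0, 1], (-x**2 + 6*x + 5) - (3*x + 1) = -x**2 + 3*x + 4 is ≥ 0 throughout, so the area is a single integral of |-x**2 + 3*x + 4|.
∫[0,1] (-x**2 + 3*x + 4) dx = 31/6.

31/6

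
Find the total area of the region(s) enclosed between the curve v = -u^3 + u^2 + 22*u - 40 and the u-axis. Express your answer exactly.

The curve meets the u-axis where -u^3 + u^2 + 22*u - 40 = 0, i.e. -(u - 4)*(u - 2)*(u + 5) = 0, at u = -5, 2, 4.
On [-5, 2] the curve lies below the axis; ∫[-5,2] (-u^3 + u^2 + 22*u - 40) du = -3773/12, giving area 3773/12.
On [2, 4] the curve lies above the axis; ∫[2,4] (-u^3 + u^2 + 22*u - 40) du = 32/3, giving area 32/3.
Total area = 3773/12 + 32/3 = 3901/12.

3901/12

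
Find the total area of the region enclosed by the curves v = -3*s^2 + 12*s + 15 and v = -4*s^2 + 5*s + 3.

1/6

Set the curves equal: -3*s^2 + 12*s + 15 = -4*s^2 + 5*s + 3, so s^2 + 7*s + 12 = 0, which factors as (s + 3)*(s + 4) = 0. The curves meet at s = -4, -3.
On [-4, -3], v = -4*s^2 + 5*s + 3 is on top; that piece has area ∫[-4,-3] (-(s^2 + 7*s + 12)) ds = 1/6.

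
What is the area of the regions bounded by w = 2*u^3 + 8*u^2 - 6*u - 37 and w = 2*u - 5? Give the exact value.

296/3

Set the curves equal: 2*u^3 + 8*u^2 - 6*u - 37 = 2*u - 5, so 2*u^3 + 8*u^2 - 8*u - 32 = 0, which factors as 2*(u - 2)*(u + 2)*(u + 4) = 0. The curves meet at u = -4, -2, 2.
On [-4, -2], w = 2*u^3 + 8*u^2 - 6*u - 37 is on top; that piece has area ∫[-4,-2] (2*u^3 + 8*u^2 - 8*u - 32) du = 40/3.
On [-2, 2], w = 2*u - 5 is on top; that piece has area ∫[-2,2] (-(2*u^3 + 8*u^2 - 8*u - 32)) du = 256/3.
Total enclosed area = 40/3 + 256/3 = 296/3.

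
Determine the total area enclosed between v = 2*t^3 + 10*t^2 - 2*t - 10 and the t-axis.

296/3

The curve meets the t-axis where 2*t^3 + 10*t^2 - 2*t - 10 = 0, i.e. 2*(t - 1)*(t + 1)*(t + 5) = 0, at t = -5, -1, 1.
On [-5, -1] the curve lies above the axis; ∫[-5,-1] (2*t^3 + 10*t^2 - 2*t - 10) dt = 256/3, giving area 256/3.
On [-1, 1] the curve lies below the axis; ∫[-1,1] (2*t^3 + 10*t^2 - 2*t - 10) dt = -40/3, giving area 40/3.
Total area = 256/3 + 40/3 = 296/3.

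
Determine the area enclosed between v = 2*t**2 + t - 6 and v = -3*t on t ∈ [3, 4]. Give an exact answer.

On [3, 4], (2*t**2 + t - 6) - (-3*t) = 2*t**2 + 4*t - 6 is ≥ 0 throughout, so the area is a single integral of |2*t**2 + 4*t - 6|.
∫[3,4] (2*t**2 + 4*t - 6) dt = 98/3.

98/3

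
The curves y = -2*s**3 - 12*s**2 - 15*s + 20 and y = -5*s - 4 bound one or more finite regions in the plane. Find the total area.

131/2

Set the curves equal: -2*s**3 - 12*s**2 - 15*s + 20 = -5*s - 4, so -2*s**3 - 12*s**2 - 10*s + 24 = 0, which factors as -2*(s - 1)*(s + 3)*(s + 4) = 0. The curves meet at s = -4, -3, 1.
On [-4, -3], y = -5*s - 4 is on top; that piece has area ∫[-4,-3] (-(-2*s**3 - 12*s**2 - 10*s + 24)) ds = 3/2.
On [-3, 1], y = -2*s**3 - 12*s**2 - 15*s + 20 is on top; that piece has area ∫[-3,1] (-2*s**3 - 12*s**2 - 10*s + 24) ds = 64.
Total enclosed area = 3/2 + 64 = 131/2.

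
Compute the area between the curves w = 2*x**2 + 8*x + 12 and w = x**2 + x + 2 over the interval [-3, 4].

763/6

The difference (2*x**2 + 8*x + 12) - (x**2 + x + 2) = x**2 + 7*x + 10 changes sign at x = -2 inside [-3, 4], so split the integral there.
∫[-3,-2] (x**2 + 7*x + 10) dx = -7/6; the area of that piece is 7/6.
∫[-2,4] (x**2 + 7*x + 10) dx = 126.
Total area = 7/6 + 126 = 763/6.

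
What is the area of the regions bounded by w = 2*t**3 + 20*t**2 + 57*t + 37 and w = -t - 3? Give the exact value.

Set the curves equal: 2*t**3 + 20*t**2 + 57*t + 37 = -t - 3, so 2*t**3 + 20*t**2 + 58*t + 40 = 0, which factors as 2*(t + 1)*(t + 4)*(t + 5) = 0. The curves meet at t = -5, -4, -1.
On [-5, -4], w = 2*t**3 + 20*t**2 + 57*t + 37 is on top; that piece has area ∫[-5,-4] (2*t**3 + 20*t**2 + 58*t + 40) dt = 7/6.
On [-4, -1], w = -t - 3 is on top; that piece has area ∫[-4,-1] (-(2*t**3 + 20*t**2 + 58*t + 40)) dt = 45/2.
Total enclosed area = 7/6 + 45/2 = 71/3.

71/3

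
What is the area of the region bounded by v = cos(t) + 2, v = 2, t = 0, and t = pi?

The difference (cos(t) + 2) - (2) = cos(t) changes sign at t = pi/2 inside [0, pi], so split the integral there.
∫[0,pi/2] (cos(t)) dt = 1.
∫[pi/2,pi] (cos(t)) dt = -1; the area of that piece is 1.
Total area = 1 + 1 = 2.

2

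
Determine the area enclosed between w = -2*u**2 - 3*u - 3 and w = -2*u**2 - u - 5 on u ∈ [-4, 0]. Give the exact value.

24

On [-4, 0], (-2*u**2 - 3*u - 3) - (-2*u**2 - u - 5) = -2*u + 2 is ≥ 0 throughout, so the area is a single integral of |-2*u + 2|.
∫[-4,0] (-2*u + 2) du = 24.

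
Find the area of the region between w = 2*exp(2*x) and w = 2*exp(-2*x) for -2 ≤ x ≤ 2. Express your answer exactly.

-4 + 2*exp(-4) + 2*exp(4)

The difference (2*exp(2*x)) - (2*exp(-2*x)) = 2*exp(2*x) - 2*exp(-2*x) changes sign at x = 0 inside [-2, 2], so split the integral there.
∫[-2,0] (2*exp(2*x) - 2*exp(-2*x)) dx = -exp(4) - exp(-4) + 2; the area of that piece is -2 + exp(-4) + exp(4).
∫[0,2] (2*exp(2*x) - 2*exp(-2*x)) dx = -2 + exp(-4) + exp(4).
Total area = (-2 + exp(-4) + exp(4)) + (-2 + exp(-4) + exp(4)) = -4 + 2*exp(-4) + 2*exp(4).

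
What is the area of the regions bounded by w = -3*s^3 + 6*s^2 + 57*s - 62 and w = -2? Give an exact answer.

Set the curves equal: -3*s^3 + 6*s^2 + 57*s - 62 = -2, so -3*s^3 + 6*s^2 + 57*s - 60 = 0, which factors as -3*(s - 5)*(s - 1)*(s + 4) = 0. The curves meet at s = -4, 1, 5.
On [-4, 1], w = -2 is on top; that piece has area ∫[-4,1] (-(-3*s^3 + 6*s^2 + 57*s - 60)) ds = 1625/4.
On [1, 5], w = -3*s^3 + 6*s^2 + 57*s - 62 is on top; that piece has area ∫[1,5] (-3*s^3 + 6*s^2 + 57*s - 60) ds = 224.
Total enclosed area = 1625/4 + 224 = 2521/4.

2521/4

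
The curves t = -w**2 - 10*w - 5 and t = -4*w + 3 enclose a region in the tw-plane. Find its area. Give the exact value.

4/3

Both boundary curves give t as a function of w, so integrate with respect to w. Setting them equal: -w**2 - 6*w - 8 = 0, i.e. -(w + 2)*(w + 4) = 0, so they meet at w = -4, -2.
For w in [-4, -2], t = -w**2 - 10*w - 5 is on the right; area = ∫[-4,-2] (-w**2 - 6*w - 8) dw = 4/3.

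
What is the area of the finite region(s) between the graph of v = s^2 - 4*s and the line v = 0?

The curve meets the s-axis where s^2 - 4*s = 0, i.e. s*(s - 4) = 0, at s = 0, 4.
On [0, 4] the curve lies below the axis; ∫[0,4] (s^2 - 4*s) ds = -32/3, giving area 32/3.

32/3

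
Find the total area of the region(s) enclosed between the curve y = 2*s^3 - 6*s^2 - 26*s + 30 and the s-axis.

256

The curve meets the s-axis where 2*s^3 - 6*s^2 - 26*s + 30 = 0, i.e. 2*(s - 5)*(s - 1)*(s + 3) = 0, at s = -3, 1, 5.
On [-3, 1] the curve lies above the axis; ∫[-3,1] (2*s^3 - 6*s^2 - 26*s + 30) ds = 128, giving area 128.
On [1, 5] the curve lies below the axis; ∫[1,5] (2*s^3 - 6*s^2 - 26*s + 30) ds = -128, giving area 128.
Total area = 128 + 128 = 256.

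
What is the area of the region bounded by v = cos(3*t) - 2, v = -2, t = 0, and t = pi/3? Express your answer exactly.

2/3

The difference (cos(3*t) - 2) - (-2) = cos(3*t) changes sign at t = pi/6 inside [0, pi/3], so split the integral there.
∫[0,pi/6] (cos(3*t)) dt = 1/3.
∫[pi/6,pi/3] (cos(3*t)) dt = -1/3; the area of that piece is 1/3.
Total area = 1/3 + 1/3 = 2/3.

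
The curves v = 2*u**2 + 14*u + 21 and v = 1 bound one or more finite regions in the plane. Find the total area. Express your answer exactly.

Set the curves equal: 2*u**2 + 14*u + 21 = 1, so 2*u**2 + 14*u + 20 = 0, which factors as 2*(u + 2)*(u + 5) = 0. The curves meet at u = -5, -2.
On [-5, -2], v = 1 is on top; that piece has area ∫[-5,-2] (-(2*u**2 + 14*u + 20)) du = 9.

9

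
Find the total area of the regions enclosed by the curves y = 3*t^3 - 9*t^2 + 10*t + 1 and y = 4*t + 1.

3/2

Set the curves equal: 3*t^3 - 9*t^2 + 10*t + 1 = 4*t + 1, so 3*t^3 - 9*t^2 + 6*t = 0, which factors as 3*t*(t - 2)*(t - 1) = 0. The curves meet at t = 0, 1, 2.
On [0, 1], y = 3*t^3 - 9*t^2 + 10*t + 1 is on top; that piece has area ∫[0,1] (3*t^3 - 9*t^2 + 6*t) dt = 3/4.
On [1, 2], y = 4*t + 1 is on top; that piece has area ∫[1,2] (-(3*t^3 - 9*t^2 + 6*t)) dt = 3/4.
Total enclosed area = 3/4 + 3/4 = 3/2.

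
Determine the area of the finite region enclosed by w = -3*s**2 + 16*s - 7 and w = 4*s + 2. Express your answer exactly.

Set the curves equal: -3*s**2 + 16*s - 7 = 4*s + 2, so -3*s**2 + 12*s - 9 = 0, which factors as -3*(s - 3)*(s - 1) = 0. The curves meet at s = 1, 3.
On [1, 3], w = -3*s**2 + 16*s - 7 is on top; that piece has area ∫[1,3] (-3*s**2 + 12*s - 9) ds = 4.

4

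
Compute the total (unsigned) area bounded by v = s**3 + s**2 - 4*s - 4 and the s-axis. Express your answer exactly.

71/6

The curve meets the s-axis where s**3 + s**2 - 4*s - 4 = 0, i.e. (s - 2)*(s + 1)*(s + 2) = 0, at s = -2, -1, 2.
On [-2, -1] the curve lies above the axis; ∫[-2,-1] (s**3 + s**2 - 4*s - 4) ds = 7/12, giving area 7/12.
On [-1, 2] the curve lies below the axis; ∫[-1,2] (s**3 + s**2 - 4*s - 4) ds = -45/4, giving area 45/4.
Total area = 7/12 + 45/4 = 71/6.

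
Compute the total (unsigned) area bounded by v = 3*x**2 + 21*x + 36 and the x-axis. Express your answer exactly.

The curve meets the x-axis where 3*x**2 + 21*x + 36 = 0, i.e. 3*(x + 3)*(x + 4) = 0, at x = -4, -3.
On [-4, -3] the curve lies below the axis; ∫[-4,-3] (3*x**2 + 21*x + 36) dx = -1/2, giving area 1/2.

1/2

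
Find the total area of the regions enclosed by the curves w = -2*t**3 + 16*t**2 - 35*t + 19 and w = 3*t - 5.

Set the curves equal: -2*t**3 + 16*t**2 - 35*t + 19 = 3*t - 5, so -2*t**3 + 16*t**2 - 38*t + 24 = 0, which factors as -2*(t - 4)*(t - 3)*(t - 1) = 0. The curves meet at t = 1, 3, 4.
On [1, 3], w = 3*t - 5 is on top; that piece has area ∫[1,3] (-(-2*t**3 + 16*t**2 - 38*t + 24)) dt = 16/3.
On [3, 4], w = -2*t**3 + 16*t**2 - 35*t + 19 is on top; that piece has area ∫[3,4] (-2*t**3 + 16*t**2 - 38*t + 24) dt = 5/6.
Total enclosed area = 16/3 + 5/6 = 37/6.

37/6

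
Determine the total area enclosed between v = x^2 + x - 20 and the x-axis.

The curve meets the x-axis where x^2 + x - 20 = 0, i.e. (x - 4)*(x + 5) = 0, at x = -5, 4.
On [-5, 4] the curve lies below the axis; ∫[-5,4] (x^2 + x - 20) dx = -243/2, giving area 243/2.

243/2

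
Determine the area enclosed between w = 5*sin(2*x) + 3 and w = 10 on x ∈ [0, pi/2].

-5 + 7*pi/2

On [0, pi/2], (5*sin(2*x) + 3) - (10) = 5*sin(2*x) - 7 is ≤ 0 throughout, so the area is a single integral of |5*sin(2*x) - 7|.
∫[0,pi/2] (5*sin(2*x) - 7) dx = 5 - 7*pi/2; the area of that piece is -5 + 7*pi/2.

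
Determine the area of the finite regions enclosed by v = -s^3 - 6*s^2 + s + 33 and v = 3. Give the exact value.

407/4

Set the curves equal: -s^3 - 6*s^2 + s + 33 = 3, so -s^3 - 6*s^2 + s + 30 = 0, which factors as -(s - 2)*(s + 3)*(s + 5) = 0. The curves meet at s = -5, -3, 2.
On [-5, -3], v = 3 is on top; that piece has area ∫[-5,-3] (-(-s^3 - 6*s^2 + s + 30)) ds = 8.
On [-3, 2], v = -s^3 - 6*s^2 + s + 33 is on top; that piece has area ∫[-3,2] (-s^3 - 6*s^2 + s + 30) ds = 375/4.
Total enclosed area = 8 + 375/4 = 407/4.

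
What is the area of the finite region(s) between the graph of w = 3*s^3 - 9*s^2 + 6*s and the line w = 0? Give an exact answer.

The curve meets the s-axis where 3*s^3 - 9*s^2 + 6*s = 0, i.e. 3*s*(s - 2)*(s - 1) = 0, at s = 0, 1, 2.
On [0, 1] the curve lies above the axis; ∫[0,1] (3*s^3 - 9*s^2 + 6*s) ds = 3/4, giving area 3/4.
On [1, 2] the curve lies below the axis; ∫[1,2] (3*s^3 - 9*s^2 + 6*s) ds = -3/4, giving area 3/4.
Total area = 3/4 + 3/4 = 3/2.

3/2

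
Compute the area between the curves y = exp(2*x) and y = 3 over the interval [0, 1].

The difference (exp(2*x)) - (3) = exp(2*x) - 3 changes sign at x = log(3)/2 inside [0, 1], so split the integral there.
∫[0,log(3)/2] (exp(2*x) - 3) dx = 1 - 3*log(3)/2; the area of that piece is -1 + 3*log(3)/2.
∫[log(3)/2,1] (exp(2*x) - 3) dx = -9/2 + 3*log(3)/2 + exp(2)/2.
Total area = (-1 + 3*log(3)/2) + (-9/2 + 3*log(3)/2 + exp(2)/2) = -11/2 + 3*log(3) + exp(2)/2.

-11/2 + 3*log(3) + exp(2)/2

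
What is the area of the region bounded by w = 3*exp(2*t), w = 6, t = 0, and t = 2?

-33/2 + 6*log(2) + 3*exp(4)/2

The difference (3*exp(2*t)) - (6) = 3*exp(2*t) - 6 changes sign at t = log(2)/2 inside [0, 2], so split the integral there.
∫[0,log(2)/2] (3*exp(2*t) - 6) dt = 3/2 - log(8); the area of that piece is -3/2 + log(8).
∫[log(2)/2,2] (3*exp(2*t) - 6) dt = -15 + 3*log(2) + 3*exp(4)/2.
Total area = (-3/2 + log(8)) + (-15 + 3*log(2) + 3*exp(4)/2) = -33/2 + 6*log(2) + 3*exp(4)/2.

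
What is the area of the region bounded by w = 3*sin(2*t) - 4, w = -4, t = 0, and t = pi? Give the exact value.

6

The difference (3*sin(2*t) - 4) - (-4) = 3*sin(2*t) changes sign at t = pi/2 inside [0, pi], so split the integral there.
∫[0,pi/2] (3*sin(2*t)) dt = 3.
∫[pi/2,pi] (3*sin(2*t)) dt = -3; the area of that piece is 3.
Total area = 3 + 3 = 6.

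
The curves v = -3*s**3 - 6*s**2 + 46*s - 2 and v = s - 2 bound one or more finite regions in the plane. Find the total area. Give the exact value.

863/2

Set the curves equal: -3*s**3 - 6*s**2 + 46*s - 2 = s - 2, so -3*s**3 - 6*s**2 + 45*s = 0, which factors as -3*s*(s - 3)*(s + 5) = 0. The curves meet at s = -5, 0, 3.
On [-5, 0], v = s - 2 is on top; that piece has area ∫[-5,0] (-(-3*s**3 - 6*s**2 + 45*s)) ds = 1375/4.
On [0, 3], v = -3*s**3 - 6*s**2 + 46*s - 2 is on top; that piece has area ∫[0,3] (-3*s**3 - 6*s**2 + 45*s) ds = 351/4.
Total enclosed area = 1375/4 + 351/4 = 863/2.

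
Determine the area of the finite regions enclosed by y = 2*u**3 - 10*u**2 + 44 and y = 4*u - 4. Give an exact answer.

443/3

Set the curves equal: 2*u**3 - 10*u**2 + 44 = 4*u - 4, so 2*u**3 - 10*u**2 - 4*u + 48 = 0, which factors as 2*(u - 4)*(u - 3)*(u + 2) = 0. The curves meet at u = -2, 3, 4.
On [-2, 3], y = 2*u**3 - 10*u**2 + 44 is on top; that piece has area ∫[-2,3] (2*u**3 - 10*u**2 - 4*u + 48) du = 875/6.
On [3, 4], y = 4*u - 4 is on top; that piece has area ∫[3,4] (-(2*u**3 - 10*u**2 - 4*u + 48)) du = 11/6.
Total enclosed area = 875/6 + 11/6 = 443/3.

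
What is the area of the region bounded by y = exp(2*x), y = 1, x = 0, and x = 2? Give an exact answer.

On [0, 2], (exp(2*x)) - (1) = exp(2*x) - 1 is ≥ 0 throughout, so the area is a single integral of |exp(2*x) - 1|.
∫[0,2] (exp(2*x) - 1) dx = -5/2 + exp(4)/2.

-5/2 + exp(4)/2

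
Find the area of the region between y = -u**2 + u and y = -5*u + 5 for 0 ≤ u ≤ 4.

The difference (-u**2 + u) - (-5*u + 5) = -u**2 + 6*u - 5 changes sign at u = 1 inside [0, 4], so split the integral there.
∫[0,1] (-u**2 + 6*u - 5) du = -7/3; the area of that piece is 7/3.
∫[1,4] (-u**2 + 6*u - 5) du = 9.
Total area = 7/3 + 9 = 34/3.

34/3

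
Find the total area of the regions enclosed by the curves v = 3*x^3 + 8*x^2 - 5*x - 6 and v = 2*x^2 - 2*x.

Set the curves equal: 3*x^3 + 8*x^2 - 5*x - 6 = 2*x^2 - 2*x, so 3*x^3 + 6*x^2 - 3*x - 6 = 0, which factors as 3*(x - 1)*(x + 1)*(x + 2) = 0. The curves meet at x = -2, -1, 1.
On [-2, -1], v = 3*x^3 + 8*x^2 - 5*x - 6 is on top; that piece has area ∫[-2,-1] (3*x^3 + 6*x^2 - 3*x - 6) dx = 5/4.
On [-1, 1], v = 2*x^2 - 2*x is on top; that piece has area ∫[-1,1] (-(3*x^3 + 6*x^2 - 3*x - 6)) dx = 8.
Total enclosed area = 5/4 + 8 = 37/4.

37/4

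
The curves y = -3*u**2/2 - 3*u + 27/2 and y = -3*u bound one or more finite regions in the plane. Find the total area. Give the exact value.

Set the curves equal: -3*u**2/2 - 3*u + 27/2 = -3*u, so -3*u**2/2 + 27/2 = 0, which factors as -3*(u - 3)*(u + 3)/2 = 0. The curves meet at u = -3, 3.
On [-3, 3], y = -3*u**2/2 - 3*u + 27/2 is on top; that piece has area ∫[-3,3] (-3*u**2/2 + 27/2) du = 54.

54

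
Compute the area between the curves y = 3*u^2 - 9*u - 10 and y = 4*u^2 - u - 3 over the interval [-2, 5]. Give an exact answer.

548/3

The difference (3*u^2 - 9*u - 10) - (4*u^2 - u - 3) = -u^2 - 8*u - 7 changes sign at u = -1 inside [-2, 5], so split the integral there.
∫[-2,-1] (-u^2 - 8*u - 7) du = 8/3.
∫[-1,5] (-u^2 - 8*u - 7) du = -180; the area of that piece is 180.
Total area = 8/3 + 180 = 548/3.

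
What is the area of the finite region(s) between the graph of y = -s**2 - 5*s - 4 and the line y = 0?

The curve meets the s-axis where -s**2 - 5*s - 4 = 0, i.e. -(s + 1)*(s + 4) = 0, at s = -4, -1.
On [-4, -1] the curve lies above the axis; ∫[-4,-1] (-s**2 - 5*s - 4) ds = 9/2, giving area 9/2.

9/2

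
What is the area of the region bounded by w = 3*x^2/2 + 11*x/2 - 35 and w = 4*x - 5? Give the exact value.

729/4

Set the curves equal: 3*x^2/2 + 11*x/2 - 35 = 4*x - 5, so 3*x^2/2 + 3*x/2 - 30 = 0, which factors as 3*(x - 4)*(x + 5)/2 = 0. The curves meet at x = -5, 4.
On [-5, 4], w = 4*x - 5 is on top; that piece has area ∫[-5,4] (-(3*x^2/2 + 3*x/2 - 30)) dx = 729/4.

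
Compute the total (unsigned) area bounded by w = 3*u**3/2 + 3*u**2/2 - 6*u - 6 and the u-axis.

The curve meets the u-axis where 3*u**3/2 + 3*u**2/2 - 6*u - 6 = 0, i.e. 3*(u - 2)*(u + 1)*(u + 2)/2 = 0, at u = -2, -1, 2.
On [-2, -1] the curve lies above the axis; ∫[-2,-1] (3*u**3/2 + 3*u**2/2 - 6*u - 6) du = 7/8, giving area 7/8.
On [-1, 2] the curve lies below the axis; ∫[-1,2] (3*u**3/2 + 3*u**2/2 - 6*u - 6) du = -135/8, giving area 135/8.
Total area = 7/8 + 135/8 = 71/4.

71/4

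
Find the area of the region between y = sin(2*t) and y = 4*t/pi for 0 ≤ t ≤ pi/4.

1/2 - pi/8

On [0, pi/4], (sin(2*t)) - (4*t/pi) = -4*t/pi + sin(2*t) is ≥ 0 throughout, so the area is a single integral of |-4*t/pi + sin(2*t)|.
∫[0,pi/4] (-4*t/pi + sin(2*t)) dt = 1/2 - pi/8.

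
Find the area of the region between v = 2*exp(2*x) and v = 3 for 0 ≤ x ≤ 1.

The difference (2*exp(2*x)) - (3) = 2*exp(2*x) - 3 changes sign at x = -log(2)/2 + log(3)/2 inside [0, 1], so split the integral there.
∫[0,-log(2)/2 + log(3)/2] (2*exp(2*x) - 3) dx = log(2*sqrt(6)/9) + 1/2; the area of that piece is -1/2 + log(3*sqrt(6)/4).
∫[-log(2)/2 + log(3)/2,1] (2*exp(2*x) - 3) dx = -9/2 - 3*log(2)/2 + 3*log(3)/2 + exp(2).
Total area = (-1/2 + log(3*sqrt(6)/4)) + (-9/2 - 3*log(2)/2 + 3*log(3)/2 + exp(2)) = -5 - 7*log(2)/2 + log(6)/2 + 5*log(3)/2 + exp(2).

-5 - 7*log(2)/2 + log(6)/2 + 5*log(3)/2 + exp(2)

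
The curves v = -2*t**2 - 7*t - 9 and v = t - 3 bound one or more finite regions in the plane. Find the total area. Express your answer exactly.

Set the curves equal: -2*t**2 - 7*t - 9 = t - 3, so -2*t**2 - 8*t - 6 = 0, which factors as -2*(t + 1)*(t + 3) = 0. The curves meet at t = -3, -1.
On [-3, -1], v = -2*t**2 - 7*t - 9 is on top; that piece has area ∫[-3,-1] (-2*t**2 - 8*t - 6) dt = 8/3.

8/3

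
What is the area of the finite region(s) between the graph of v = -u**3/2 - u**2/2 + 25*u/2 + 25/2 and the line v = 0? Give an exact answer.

506/3

The curve meets the u-axis where -u**3/2 - u**2/2 + 25*u/2 + 25/2 = 0, i.e. -(u - 5)*(u + 1)*(u + 5)/2 = 0, at u = -5, -1, 5.
On [-5, -1] the curve lies below the axis; ∫[-5,-1] (-u**3/2 - u**2/2 + 25*u/2 + 25/2) du = -128/3, giving area 128/3.
On [-1, 5] the curve lies above the axis; ∫[-1,5] (-u**3/2 - u**2/2 + 25*u/2 + 25/2) du = 126, giving area 126.
Total area = 128/3 + 126 = 506/3.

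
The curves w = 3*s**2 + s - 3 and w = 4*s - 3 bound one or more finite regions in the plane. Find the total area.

Set the curves equal: 3*s**2 + s - 3 = 4*s - 3, so 3*s**2 - 3*s = 0, which factors as 3*s*(s - 1) = 0. The curves meet at s = 0, 1.
On [0, 1], w = 4*s - 3 is on top; that piece has area ∫[0,1] (-(3*s**2 - 3*s)) ds = 1/2.

1/2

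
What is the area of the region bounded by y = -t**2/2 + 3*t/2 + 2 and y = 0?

Set the curves equal: -t**2/2 + 3*t/2 + 2 = 0, so -t**2/2 + 3*t/2 + 2 = 0, which factors as -(t - 4)*(t + 1)/2 = 0. The curves meet at t = -1, 4.
On [-1, 4], y = -t**2/2 + 3*t/2 + 2 is on top; that piece has area ∫[-1,4] (-t**2/2 + 3*t/2 + 2) dt = 125/12.

125/12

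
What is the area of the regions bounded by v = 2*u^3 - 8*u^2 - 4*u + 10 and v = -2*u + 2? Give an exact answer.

253/6

Set the curves equal: 2*u^3 - 8*u^2 - 4*u + 10 = -2*u + 2, so 2*u^3 - 8*u^2 - 2*u + 8 = 0, which factors as 2*(u - 4)*(u - 1)*(u + 1) = 0. The curves meet at u = -1, 1, 4.
On [-1, 1], v = 2*u^3 - 8*u^2 - 4*u + 10 is on top; that piece has area ∫[-1,1] (2*u^3 - 8*u^2 - 2*u + 8) du = 32/3.
On [1, 4], v = -2*u + 2 is on top; that piece has area ∫[1,4] (-(2*u^3 - 8*u^2 - 2*u + 8)) du = 63/2.
Total enclosed area = 32/3 + 63/2 = 253/6.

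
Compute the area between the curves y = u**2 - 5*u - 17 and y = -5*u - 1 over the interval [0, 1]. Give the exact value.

47/3

On [0, 1], (u**2 - 5*u - 17) - (-5*u - 1) = u**2 - 16 is ≤ 0 throughout, so the area is a single integral of |u**2 - 16|.
∫[0,1] (u**2 - 16) du = -47/3; the area of that piece is 47/3.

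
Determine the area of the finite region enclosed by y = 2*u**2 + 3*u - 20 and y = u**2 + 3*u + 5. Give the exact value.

Set the curves equal: 2*u**2 + 3*u - 20 = u**2 + 3*u + 5, so u**2 - 25 = 0, which factors as (u - 5)*(u + 5) = 0. The curves meet at u = -5, 5.
On [-5, 5], y = u**2 + 3*u + 5 is on top; that piece has area ∫[-5,5] (-(u**2 - 25)) du = 500/3.

500/3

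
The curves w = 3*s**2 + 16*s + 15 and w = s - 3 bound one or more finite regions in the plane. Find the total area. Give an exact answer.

1/2

Set the curves equal: 3*s**2 + 16*s + 15 = s - 3, so 3*s**2 + 15*s + 18 = 0, which factors as 3*(s + 2)*(s + 3) = 0. The curves meet at s = -3, -2.
On [-3, -2], w = s - 3 is on top; that piece has area ∫[-3,-2] (-(3*s**2 + 15*s + 18)) ds = 1/2.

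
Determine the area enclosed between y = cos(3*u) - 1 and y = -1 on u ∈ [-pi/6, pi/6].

2/3

On [-pi/6, pi/6], (cos(3*u) - 1) - (-1) = cos(3*u) is ≥ 0 throughout, so the area is a single integral of |cos(3*u)|.
∫[-pi/6,pi/6] (cos(3*u)) du = 2/3.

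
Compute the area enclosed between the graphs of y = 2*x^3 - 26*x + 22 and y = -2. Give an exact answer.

407/2

Set the curves equal: 2*x^3 - 26*x + 22 = -2, so 2*x^3 - 26*x + 24 = 0, which factors as 2*(x - 3)*(x - 1)*(x + 4) = 0. The curves meet at x = -4, 1, 3.
On [-4, 1], y = 2*x^3 - 26*x + 22 is on top; that piece has area ∫[-4,1] (2*x^3 - 26*x + 24) dx = 375/2.
On [1, 3], y = -2 is on top; that piece has area ∫[1,3] (-(2*x^3 - 26*x + 24)) dx = 16.
Total enclosed area = 375/2 + 16 = 407/2.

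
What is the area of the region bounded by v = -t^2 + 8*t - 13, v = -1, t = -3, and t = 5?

The difference (-t^2 + 8*t - 13) - (-1) = -t^2 + 8*t - 12 changes sign at t = 2 inside [-3, 5], so split the integral there.
∫[-3,2] (-t^2 + 8*t - 12) dt = -275/3; the area of that piece is 275/3.
∫[2,5] (-t^2 + 8*t - 12) dt = 9.
Total area = 275/3 + 9 = 302/3.

302/3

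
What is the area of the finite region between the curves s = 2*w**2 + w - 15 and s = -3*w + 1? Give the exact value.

72

Both boundary curves give s as a function of w, so integrate with respect to w. Setting them equal: 2*w**2 + 4*w - 16 = 0, i.e. 2*(w - 2)*(w + 4) = 0, so they meet at w = -4, 2.
For w in [-4, 2], s = 2*w**2 + w - 15 is on the left; area = ∫[-4,2] (-(2*w**2 + 4*w - 16)) dw = 72.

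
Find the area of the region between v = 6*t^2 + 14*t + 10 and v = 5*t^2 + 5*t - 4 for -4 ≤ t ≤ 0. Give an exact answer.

The difference (6*t^2 + 14*t + 10) - (5*t^2 + 5*t - 4) = t^2 + 9*t + 14 changes sign at t = -2 inside [-4, 0], so split the integral there.
∫[-4,-2] (t^2 + 9*t + 14) dt = -22/3; the area of that piece is 22/3.
∫[-2,0] (t^2 + 9*t + 14) dt = 38/3.
Total area = 22/3 + 38/3 = 20.

20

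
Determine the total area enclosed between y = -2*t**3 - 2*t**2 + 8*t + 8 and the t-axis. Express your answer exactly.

The curve meets the t-axis where -2*t**3 - 2*t**2 + 8*t + 8 = 0, i.e. -2*(t - 2)*(t + 1)*(t + 2) = 0, at t = -2, -1, 2.
On [-2, -1] the curve lies below the axis; ∫[-2,-1] (-2*t**3 - 2*t**2 + 8*t + 8) dt = -7/6, giving area 7/6.
On [-1, 2] the curve lies above the axis; ∫[-1,2] (-2*t**3 - 2*t**2 + 8*t + 8) dt = 45/2, giving area 45/2.
Total area = 7/6 + 45/2 = 71/3.

71/3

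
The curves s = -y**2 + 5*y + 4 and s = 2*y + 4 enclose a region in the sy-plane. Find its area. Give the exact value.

Both boundary curves give s as a function of y, so integrate with respect to y. Setting them equal: -y**2 + 3*y = 0, i.e. -y*(y - 3) = 0, so they meet at y = 0, 3.
For y in [0, 3], s = -y**2 + 5*y + 4 is on the right; area = ∫[0,3] (-y**2 + 3*y) dy = 9/2.

9/2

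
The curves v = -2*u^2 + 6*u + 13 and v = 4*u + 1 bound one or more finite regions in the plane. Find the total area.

Set the curves equal: -2*u^2 + 6*u + 13 = 4*u + 1, so -2*u^2 + 2*u + 12 = 0, which factors as -2*(u - 3)*(u + 2) = 0. The curves meet at u = -2, 3.
On [-2, 3], v = -2*u^2 + 6*u + 13 is on top; that piece has area ∫[-2,3] (-2*u^2 + 2*u + 12) du = 125/3.

125/3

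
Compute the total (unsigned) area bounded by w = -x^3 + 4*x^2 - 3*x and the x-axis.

The curve meets the x-axis where -x^3 + 4*x^2 - 3*x = 0, i.e. -x*(x - 3)*(x - 1) = 0, at x = 0, 1, 3.
On [0, 1] the curve lies below the axis; ∫[0,1] (-x^3 + 4*x^2 - 3*x) dx = -5/12, giving area 5/12.
On [1, 3] the curve lies above the axis; ∫[1,3] (-x^3 + 4*x^2 - 3*x) dx = 8/3, giving area 8/3.
Total area = 5/12 + 8/3 = 37/12.

37/12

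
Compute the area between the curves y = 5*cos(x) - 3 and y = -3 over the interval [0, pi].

The difference (5*cos(x) - 3) - (-3) = 5*cos(x) changes sign at x = pi/2 inside [0, pi], so split the integral there.
∫[0,pi/2] (5*cos(x)) dx = 5.
∫[pi/2,pi] (5*cos(x)) dx = -5; the area of that piece is 5.
Total area = 5 + 5 = 10.

10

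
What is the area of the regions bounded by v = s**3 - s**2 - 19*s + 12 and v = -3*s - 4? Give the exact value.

Set the curves equal: s**3 - s**2 - 19*s + 12 = -3*s - 4, so s**3 - s**2 - 16*s + 16 = 0, which factors as (s - 4)*(s - 1)*(s + 4) = 0. The curves meet at s = -4, 1, 4.
On [-4, 1], v = s**3 - s**2 - 19*s + 12 is on top; that piece has area ∫[-4,1] (s**3 - s**2 - 16*s + 16) ds = 1375/12.
On [1, 4], v = -3*s - 4 is on top; that piece has area ∫[1,4] (-(s**3 - s**2 - 16*s + 16)) ds = 117/4.
Total enclosed area = 1375/12 + 117/4 = 863/6.

863/6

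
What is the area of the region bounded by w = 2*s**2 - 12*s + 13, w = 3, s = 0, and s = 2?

8

The difference (2*s**2 - 12*s + 13) - (3) = 2*s**2 - 12*s + 10 changes sign at s = 1 inside [0, 2], so split the integral there.
∫[0,1] (2*s**2 - 12*s + 10) ds = 14/3.
∫[1,2] (2*s**2 - 12*s + 10) ds = -10/3; the area of that piece is 10/3.
Total area = 14/3 + 10/3 = 8.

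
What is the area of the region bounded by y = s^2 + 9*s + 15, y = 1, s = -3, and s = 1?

101/3

The difference (s^2 + 9*s + 15) - (1) = s^2 + 9*s + 14 changes sign at s = -2 inside [-3, 1], so split the integral there.
∫[-3,-2] (s^2 + 9*s + 14) ds = -13/6; the area of that piece is 13/6.
∫[-2,1] (s^2 + 9*s + 14) ds = 63/2.
Total area = 13/6 + 63/2 = 101/3.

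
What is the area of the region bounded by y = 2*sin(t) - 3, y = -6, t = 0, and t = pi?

4 + 3*pi

On [0, pi], (2*sin(t) - 3) - (-6) = 2*sin(t) + 3 is ≥ 0 throughout, so the area is a single integral of |2*sin(t) + 3|.
∫[0,pi] (2*sin(t) + 3) dt = 4 + 3*pi.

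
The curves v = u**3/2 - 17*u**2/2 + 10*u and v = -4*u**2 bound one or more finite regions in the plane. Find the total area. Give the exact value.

131/8

Set the curves equal: u**3/2 - 17*u**2/2 + 10*u = -4*u**2, so u**3/2 - 9*u**2/2 + 10*u = 0, which factors as u*(u - 5)*(u - 4)/2 = 0. The curves meet at u = 0, 4, 5.
On [0, 4], v = u**3/2 - 17*u**2/2 + 10*u is on top; that piece has area ∫[0,4] (u**3/2 - 9*u**2/2 + 10*u) du = 16.
On [4, 5], v = -4*u**2 is on top; that piece has area ∫[4,5] (-(u**3/2 - 9*u**2/2 + 10*u)) du = 3/8.
Total enclosed area = 16 + 3/8 = 131/8.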